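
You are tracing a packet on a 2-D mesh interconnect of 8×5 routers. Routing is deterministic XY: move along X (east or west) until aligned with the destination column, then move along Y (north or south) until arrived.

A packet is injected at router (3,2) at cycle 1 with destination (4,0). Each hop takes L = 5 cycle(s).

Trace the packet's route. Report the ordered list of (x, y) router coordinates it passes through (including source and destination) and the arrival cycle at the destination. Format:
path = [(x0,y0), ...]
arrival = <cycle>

t=1: at (3,2)
t=6: at (4,2) after E
t=11: at (4,1) after S
t=16: at (4,0) after S

path = [(3,2), (4,2), (4,1), (4,0)]
arrival = 16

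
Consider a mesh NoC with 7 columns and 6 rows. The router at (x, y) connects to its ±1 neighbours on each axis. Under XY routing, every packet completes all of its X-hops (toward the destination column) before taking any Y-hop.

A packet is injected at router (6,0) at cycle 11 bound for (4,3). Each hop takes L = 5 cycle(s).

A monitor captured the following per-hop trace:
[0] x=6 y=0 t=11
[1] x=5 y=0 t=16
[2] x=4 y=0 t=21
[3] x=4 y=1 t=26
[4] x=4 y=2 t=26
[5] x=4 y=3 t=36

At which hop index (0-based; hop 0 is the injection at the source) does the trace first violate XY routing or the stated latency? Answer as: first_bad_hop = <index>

first_bad_hop = 4

check 1→ d=(-1,0) cyc+5: ok
check 2→ d=(-1,0) cyc+5: ok
check 3→ d=(0,1) cyc+5: ok
check 4→ d=(0,1) cyc+0: BAD: Δcyc=0≠L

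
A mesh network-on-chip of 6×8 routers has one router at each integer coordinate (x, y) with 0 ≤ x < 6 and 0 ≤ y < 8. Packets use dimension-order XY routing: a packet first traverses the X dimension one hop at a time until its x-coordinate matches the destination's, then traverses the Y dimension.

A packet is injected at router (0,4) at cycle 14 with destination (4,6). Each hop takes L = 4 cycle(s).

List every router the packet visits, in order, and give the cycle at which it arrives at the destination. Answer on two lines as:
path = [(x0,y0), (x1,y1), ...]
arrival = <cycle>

path = [(0,4), (1,4), (2,4), (3,4), (4,4), (4,5), (4,6)]
arrival = 38

hop 0: (0,4) @ cyc 14
hop 1: (1,4) @ cyc 18  [E]
hop 2: (2,4) @ cyc 22  [E]
hop 3: (3,4) @ cyc 26  [E]
hop 4: (4,4) @ cyc 30  [E]
hop 5: (4,5) @ cyc 34  [N]
hop 6: (4,6) @ cyc 38  [N]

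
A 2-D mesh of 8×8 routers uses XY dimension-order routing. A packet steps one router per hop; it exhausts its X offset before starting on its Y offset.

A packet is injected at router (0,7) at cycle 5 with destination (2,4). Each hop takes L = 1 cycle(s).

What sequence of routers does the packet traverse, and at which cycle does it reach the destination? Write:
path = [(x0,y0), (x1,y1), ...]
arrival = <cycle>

src (0,7)  cyc=5
E→(1,7)  cyc=6
E→(2,7)  cyc=7
S→(2,6)  cyc=8
S→(2,5)  cyc=9
S→(2,4)  cyc=10

path = [(0,7), (1,7), (2,7), (2,6), (2,5), (2,4)]
arrival = 10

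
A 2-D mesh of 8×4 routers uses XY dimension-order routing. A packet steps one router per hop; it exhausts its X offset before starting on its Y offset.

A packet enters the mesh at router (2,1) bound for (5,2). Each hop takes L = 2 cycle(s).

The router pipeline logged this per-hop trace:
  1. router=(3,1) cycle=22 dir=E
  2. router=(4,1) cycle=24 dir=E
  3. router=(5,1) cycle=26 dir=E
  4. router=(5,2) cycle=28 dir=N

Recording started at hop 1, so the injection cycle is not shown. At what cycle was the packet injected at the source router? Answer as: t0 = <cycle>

t0 = 20

At hop 1 the cycle is 22; in general cyc_k = t0 + kL.
Therefore t0 = 22 − L = 20.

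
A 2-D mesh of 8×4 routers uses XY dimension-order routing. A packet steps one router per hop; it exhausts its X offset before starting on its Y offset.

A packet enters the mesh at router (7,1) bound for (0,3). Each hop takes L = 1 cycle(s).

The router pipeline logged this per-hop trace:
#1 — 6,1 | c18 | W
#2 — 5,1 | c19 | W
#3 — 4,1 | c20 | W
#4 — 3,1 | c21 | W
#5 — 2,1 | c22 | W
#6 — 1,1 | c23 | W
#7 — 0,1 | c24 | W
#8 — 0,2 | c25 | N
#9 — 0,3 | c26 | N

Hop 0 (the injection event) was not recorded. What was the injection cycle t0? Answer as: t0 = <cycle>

t0 = 17

Hop 1 reached at cycle 18; hop k is at t0 + k·L.
Subtract one hop: t0 = 18 − 1 = 17.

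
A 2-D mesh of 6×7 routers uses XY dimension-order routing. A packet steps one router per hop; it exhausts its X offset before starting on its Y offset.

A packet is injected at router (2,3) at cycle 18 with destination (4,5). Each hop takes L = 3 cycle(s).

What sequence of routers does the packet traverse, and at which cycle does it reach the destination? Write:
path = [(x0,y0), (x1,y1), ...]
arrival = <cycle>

path = [(2,3), (3,3), (4,3), (4,4), (4,5)]
arrival = 30

#0 — 2,3 | c18
#1 — 3,3 | c21 | E
#2 — 4,3 | c24 | E
#3 — 4,4 | c27 | N
#4 — 4,5 | c30 | N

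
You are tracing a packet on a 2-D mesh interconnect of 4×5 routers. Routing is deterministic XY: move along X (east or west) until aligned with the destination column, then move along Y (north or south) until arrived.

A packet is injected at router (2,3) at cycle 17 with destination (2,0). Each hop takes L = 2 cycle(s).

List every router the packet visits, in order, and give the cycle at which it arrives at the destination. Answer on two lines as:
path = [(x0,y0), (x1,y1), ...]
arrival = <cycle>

path = [(2,3), (2,2), (2,1), (2,0)]
arrival = 23

hop 0: (2,3) @ cyc 17
hop 1: (2,2) @ cyc 19  [S]
hop 2: (2,1) @ cyc 21  [S]
hop 3: (2,0) @ cyc 23  [S]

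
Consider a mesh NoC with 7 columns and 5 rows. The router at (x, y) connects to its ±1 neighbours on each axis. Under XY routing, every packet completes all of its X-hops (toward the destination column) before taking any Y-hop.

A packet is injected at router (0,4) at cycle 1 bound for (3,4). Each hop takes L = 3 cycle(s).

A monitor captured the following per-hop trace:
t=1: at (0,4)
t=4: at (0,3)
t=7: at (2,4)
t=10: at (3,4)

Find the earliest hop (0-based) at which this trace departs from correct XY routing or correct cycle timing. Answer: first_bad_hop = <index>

first_bad_hop = 1

  1: Δx=+0 Δy=-1 Δt=3 [BAD: Y-move but x=0≠3]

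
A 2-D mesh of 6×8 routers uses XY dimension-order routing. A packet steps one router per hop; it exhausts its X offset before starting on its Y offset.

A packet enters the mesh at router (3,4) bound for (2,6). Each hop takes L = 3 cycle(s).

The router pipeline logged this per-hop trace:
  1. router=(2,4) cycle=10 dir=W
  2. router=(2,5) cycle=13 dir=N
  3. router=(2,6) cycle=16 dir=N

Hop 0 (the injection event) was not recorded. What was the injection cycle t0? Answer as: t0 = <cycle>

cyc[1] = 10 and cyc[k] = t0 + k·L for every k.
Therefore t0 = 10 − L = 7.

t0 = 7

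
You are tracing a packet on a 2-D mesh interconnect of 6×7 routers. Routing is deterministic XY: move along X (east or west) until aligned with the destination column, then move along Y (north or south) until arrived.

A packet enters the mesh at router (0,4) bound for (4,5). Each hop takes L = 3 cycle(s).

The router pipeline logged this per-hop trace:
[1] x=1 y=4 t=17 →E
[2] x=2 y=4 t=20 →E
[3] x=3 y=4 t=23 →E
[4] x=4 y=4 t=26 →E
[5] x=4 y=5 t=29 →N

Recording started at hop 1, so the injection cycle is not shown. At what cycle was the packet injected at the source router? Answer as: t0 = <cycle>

t0 = 14

The first recorded entry is hop 1 at cycle 17.
t0 = cyc[1] − L = 17 − 3 = 14.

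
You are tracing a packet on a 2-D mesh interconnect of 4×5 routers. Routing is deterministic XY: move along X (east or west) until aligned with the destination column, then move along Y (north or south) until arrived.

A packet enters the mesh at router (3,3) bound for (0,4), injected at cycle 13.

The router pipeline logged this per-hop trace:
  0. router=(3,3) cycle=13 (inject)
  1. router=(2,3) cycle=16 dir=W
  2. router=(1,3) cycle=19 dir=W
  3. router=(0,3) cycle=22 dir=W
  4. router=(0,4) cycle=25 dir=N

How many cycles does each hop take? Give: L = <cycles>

L = 3

From hop 0 (13) to hop 1 (16): +3 cycles.
Each hop adds L, hence L = 3.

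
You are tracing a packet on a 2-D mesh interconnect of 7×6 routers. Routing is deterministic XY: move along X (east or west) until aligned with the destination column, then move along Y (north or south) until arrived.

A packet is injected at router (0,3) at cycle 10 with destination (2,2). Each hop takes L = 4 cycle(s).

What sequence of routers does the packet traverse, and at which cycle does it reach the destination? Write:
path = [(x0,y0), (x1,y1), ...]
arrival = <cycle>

path = [(0,3), (1,3), (2,3), (2,2)]
arrival = 22

  0. router=(0,3) cycle=10 (inject)
  1. router=(1,3) cycle=14 dir=E
  2. router=(2,3) cycle=18 dir=E
  3. router=(2,2) cycle=22 dir=S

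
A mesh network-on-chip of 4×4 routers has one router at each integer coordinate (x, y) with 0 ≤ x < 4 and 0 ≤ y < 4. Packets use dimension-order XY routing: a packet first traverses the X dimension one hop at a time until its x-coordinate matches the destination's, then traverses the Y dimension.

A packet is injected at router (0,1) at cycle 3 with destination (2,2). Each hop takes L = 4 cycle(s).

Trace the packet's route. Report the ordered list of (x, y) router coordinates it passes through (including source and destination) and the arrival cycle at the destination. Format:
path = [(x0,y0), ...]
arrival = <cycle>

path = [(0,1), (1,1), (2,1), (2,2)]
arrival = 15

hop 0: (0,1) @ cyc 3
hop 1: (1,1) @ cyc 7  [E]
hop 2: (2,1) @ cyc 11  [E]
hop 3: (2,2) @ cyc 15  [N]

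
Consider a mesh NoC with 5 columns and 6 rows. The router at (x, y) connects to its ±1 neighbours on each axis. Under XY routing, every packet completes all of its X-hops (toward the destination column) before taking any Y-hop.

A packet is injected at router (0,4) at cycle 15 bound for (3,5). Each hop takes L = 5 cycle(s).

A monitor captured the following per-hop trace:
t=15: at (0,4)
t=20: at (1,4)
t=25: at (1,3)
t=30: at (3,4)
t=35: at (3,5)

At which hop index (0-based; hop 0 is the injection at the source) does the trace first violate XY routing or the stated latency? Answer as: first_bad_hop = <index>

hop 1: step (+1,+0), +5 cyc — ok
hop 2: step (+0,-1), +5 cyc — BAD: Y-move but x=1≠3

first_bad_hop = 2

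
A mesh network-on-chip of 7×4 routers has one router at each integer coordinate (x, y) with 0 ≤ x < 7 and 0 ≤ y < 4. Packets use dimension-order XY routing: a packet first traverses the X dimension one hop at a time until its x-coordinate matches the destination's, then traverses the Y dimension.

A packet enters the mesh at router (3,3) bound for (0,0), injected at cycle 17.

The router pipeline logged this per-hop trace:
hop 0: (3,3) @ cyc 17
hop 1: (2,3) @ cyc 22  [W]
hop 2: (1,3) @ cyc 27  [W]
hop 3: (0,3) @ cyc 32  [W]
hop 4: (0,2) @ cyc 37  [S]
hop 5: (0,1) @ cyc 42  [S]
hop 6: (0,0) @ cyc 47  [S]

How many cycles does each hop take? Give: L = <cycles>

Between hops 0 and 1 the cycle counter advances 22 − 17 = 5.
Each hop adds L, hence L = 5.

L = 5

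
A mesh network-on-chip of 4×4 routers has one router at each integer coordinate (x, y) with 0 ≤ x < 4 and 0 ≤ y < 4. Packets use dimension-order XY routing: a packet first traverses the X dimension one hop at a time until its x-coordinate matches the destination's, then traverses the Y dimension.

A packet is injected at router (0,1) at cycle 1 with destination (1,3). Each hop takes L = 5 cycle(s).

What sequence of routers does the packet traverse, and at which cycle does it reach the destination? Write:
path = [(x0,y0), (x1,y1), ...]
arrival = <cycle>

  0. router=(0,1) cycle=1 (inject)
  1. router=(1,1) cycle=6 dir=E
  2. router=(1,2) cycle=11 dir=N
  3. router=(1,3) cycle=16 dir=N

path = [(0,1), (1,1), (1,2), (1,3)]
arrival = 16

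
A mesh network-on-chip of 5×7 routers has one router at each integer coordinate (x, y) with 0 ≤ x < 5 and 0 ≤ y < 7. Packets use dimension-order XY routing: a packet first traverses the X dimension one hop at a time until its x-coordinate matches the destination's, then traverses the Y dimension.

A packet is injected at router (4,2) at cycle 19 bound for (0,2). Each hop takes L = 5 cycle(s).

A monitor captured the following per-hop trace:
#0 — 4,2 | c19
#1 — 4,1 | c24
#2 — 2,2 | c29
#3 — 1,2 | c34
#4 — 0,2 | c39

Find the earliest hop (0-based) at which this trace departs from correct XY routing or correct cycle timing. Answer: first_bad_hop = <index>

[1] (+0,-1) / 5c ⇒ BAD: Y-move but x=4≠0

first_bad_hop = 1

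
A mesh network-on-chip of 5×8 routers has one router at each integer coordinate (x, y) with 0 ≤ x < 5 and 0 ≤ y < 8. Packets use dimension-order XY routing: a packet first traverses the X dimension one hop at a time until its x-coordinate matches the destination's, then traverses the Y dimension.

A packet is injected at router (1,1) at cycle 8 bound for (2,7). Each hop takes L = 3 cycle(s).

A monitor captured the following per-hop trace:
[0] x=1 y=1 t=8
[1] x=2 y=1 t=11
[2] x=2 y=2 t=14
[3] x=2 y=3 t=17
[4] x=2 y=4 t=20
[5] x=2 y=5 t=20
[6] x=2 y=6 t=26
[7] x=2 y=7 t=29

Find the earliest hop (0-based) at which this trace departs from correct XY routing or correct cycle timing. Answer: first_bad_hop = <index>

  1: Δx=+1 Δy=+0 Δt=3 [ok]
  2: Δx=+0 Δy=+1 Δt=3 [ok]
  3: Δx=+0 Δy=+1 Δt=3 [ok]
  4: Δx=+0 Δy=+1 Δt=3 [ok]
  5: Δx=+0 Δy=+1 Δt=0 [BAD: Δcyc=0≠L]

first_bad_hop = 5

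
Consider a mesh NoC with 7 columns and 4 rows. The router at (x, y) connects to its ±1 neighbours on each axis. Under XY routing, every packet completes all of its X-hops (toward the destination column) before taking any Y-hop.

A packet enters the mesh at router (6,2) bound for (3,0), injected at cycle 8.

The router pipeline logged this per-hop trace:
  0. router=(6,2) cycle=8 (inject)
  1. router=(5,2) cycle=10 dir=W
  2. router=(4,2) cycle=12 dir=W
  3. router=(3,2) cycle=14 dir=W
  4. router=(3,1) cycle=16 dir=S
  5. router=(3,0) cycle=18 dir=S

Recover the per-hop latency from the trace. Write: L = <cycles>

L = 2

cyc[1] − cyc[0] = 10 − 8 = 2.
That increment is L by definition: L = 2.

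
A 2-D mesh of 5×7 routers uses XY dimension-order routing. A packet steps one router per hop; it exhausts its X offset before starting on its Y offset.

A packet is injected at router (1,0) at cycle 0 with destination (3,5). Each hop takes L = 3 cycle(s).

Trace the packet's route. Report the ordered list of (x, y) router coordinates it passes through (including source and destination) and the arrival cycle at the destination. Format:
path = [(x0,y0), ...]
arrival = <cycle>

t=0: at (1,0)
t=3: at (2,0) after E
t=6: at (3,0) after E
t=9: at (3,1) after N
t=12: at (3,2) after N
t=15: at (3,3) after N
t=18: at (3,4) after N
t=21: at (3,5) after N

path = [(1,0), (2,0), (3,0), (3,1), (3,2), (3,3), (3,4), (3,5)]
arrival = 21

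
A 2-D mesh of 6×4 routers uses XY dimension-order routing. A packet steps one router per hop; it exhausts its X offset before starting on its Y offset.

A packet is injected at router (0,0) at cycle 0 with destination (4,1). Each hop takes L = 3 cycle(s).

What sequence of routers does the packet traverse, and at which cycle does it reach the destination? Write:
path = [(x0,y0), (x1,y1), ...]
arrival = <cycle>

path = [(0,0), (1,0), (2,0), (3,0), (4,0), (4,1)]
arrival = 15

hop 0: (0,0) @ cyc 0
hop 1: (1,0) @ cyc 3  [E]
hop 2: (2,0) @ cyc 6  [E]
hop 3: (3,0) @ cyc 9  [E]
hop 4: (4,0) @ cyc 12  [E]
hop 5: (4,1) @ cyc 15  [N]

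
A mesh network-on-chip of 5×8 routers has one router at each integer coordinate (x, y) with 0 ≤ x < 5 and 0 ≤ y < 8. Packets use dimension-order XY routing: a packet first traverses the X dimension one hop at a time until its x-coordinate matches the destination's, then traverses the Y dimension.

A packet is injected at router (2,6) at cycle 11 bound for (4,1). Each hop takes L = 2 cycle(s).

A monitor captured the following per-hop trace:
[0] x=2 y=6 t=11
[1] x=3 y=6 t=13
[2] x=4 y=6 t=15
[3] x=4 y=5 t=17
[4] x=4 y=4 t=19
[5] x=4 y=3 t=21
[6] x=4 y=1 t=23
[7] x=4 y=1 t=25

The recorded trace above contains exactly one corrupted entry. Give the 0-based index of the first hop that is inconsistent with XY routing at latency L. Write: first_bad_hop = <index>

first_bad_hop = 6

[1] (+1,+0) / 2c ⇒ ok
[2] (+1,+0) / 2c ⇒ ok
[3] (+0,-1) / 2c ⇒ ok
[4] (+0,-1) / 2c ⇒ ok
[5] (+0,-1) / 2c ⇒ ok
[6] (+0,-2) / 2c ⇒ BAD: non-unit step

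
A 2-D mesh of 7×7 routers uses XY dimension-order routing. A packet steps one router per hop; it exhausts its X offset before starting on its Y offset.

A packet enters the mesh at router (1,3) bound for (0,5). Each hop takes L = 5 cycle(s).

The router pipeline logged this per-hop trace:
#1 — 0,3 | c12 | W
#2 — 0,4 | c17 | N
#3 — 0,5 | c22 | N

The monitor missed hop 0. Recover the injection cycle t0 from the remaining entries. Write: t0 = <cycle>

t0 = 7

The first recorded entry is hop 1 at cycle 12.
So t0 = 12 − 1·5 = 7.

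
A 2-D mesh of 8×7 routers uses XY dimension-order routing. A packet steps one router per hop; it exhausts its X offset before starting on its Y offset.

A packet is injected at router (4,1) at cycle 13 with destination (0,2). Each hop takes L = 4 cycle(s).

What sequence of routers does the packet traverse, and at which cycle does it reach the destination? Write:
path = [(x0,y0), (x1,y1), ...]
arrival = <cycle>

  0. router=(4,1) cycle=13 (inject)
  1. router=(3,1) cycle=17 dir=W
  2. router=(2,1) cycle=21 dir=W
  3. router=(1,1) cycle=25 dir=W
  4. router=(0,1) cycle=29 dir=W
  5. router=(0,2) cycle=33 dir=N

path = [(4,1), (3,1), (2,1), (1,1), (0,1), (0,2)]
arrival = 33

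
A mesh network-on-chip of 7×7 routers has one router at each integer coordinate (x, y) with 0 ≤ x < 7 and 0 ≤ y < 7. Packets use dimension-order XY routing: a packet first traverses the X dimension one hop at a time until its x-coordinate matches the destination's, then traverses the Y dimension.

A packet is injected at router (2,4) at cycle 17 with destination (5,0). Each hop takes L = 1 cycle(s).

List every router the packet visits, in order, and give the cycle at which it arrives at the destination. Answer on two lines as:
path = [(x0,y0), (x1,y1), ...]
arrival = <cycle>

path = [(2,4), (3,4), (4,4), (5,4), (5,3), (5,2), (5,1), (5,0)]
arrival = 24

[0] x=2 y=4 t=17
[1] x=3 y=4 t=18 →E
[2] x=4 y=4 t=19 →E
[3] x=5 y=4 t=20 →E
[4] x=5 y=3 t=21 →S
[5] x=5 y=2 t=22 →S
[6] x=5 y=1 t=23 →S
[7] x=5 y=0 t=24 →S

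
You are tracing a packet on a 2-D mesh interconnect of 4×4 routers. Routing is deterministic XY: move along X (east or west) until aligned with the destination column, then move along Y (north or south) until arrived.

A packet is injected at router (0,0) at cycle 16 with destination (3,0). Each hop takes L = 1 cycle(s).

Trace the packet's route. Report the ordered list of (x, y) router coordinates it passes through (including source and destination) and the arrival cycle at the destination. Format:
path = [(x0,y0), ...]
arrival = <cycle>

t=16: at (0,0)
t=17: at (1,0) after E
t=18: at (2,0) after E
t=19: at (3,0) after E

path = [(0,0), (1,0), (2,0), (3,0)]
arrival = 19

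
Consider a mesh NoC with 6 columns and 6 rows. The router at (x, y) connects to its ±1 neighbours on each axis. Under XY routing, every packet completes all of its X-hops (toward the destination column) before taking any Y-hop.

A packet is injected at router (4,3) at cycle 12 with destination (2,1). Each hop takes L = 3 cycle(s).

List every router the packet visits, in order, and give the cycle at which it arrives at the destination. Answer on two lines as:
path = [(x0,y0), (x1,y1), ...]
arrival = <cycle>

#0 — 4,3 | c12
#1 — 3,3 | c15 | W
#2 — 2,3 | c18 | W
#3 — 2,2 | c21 | S
#4 — 2,1 | c24 | S

path = [(4,3), (3,3), (2,3), (2,2), (2,1)]
arrival = 24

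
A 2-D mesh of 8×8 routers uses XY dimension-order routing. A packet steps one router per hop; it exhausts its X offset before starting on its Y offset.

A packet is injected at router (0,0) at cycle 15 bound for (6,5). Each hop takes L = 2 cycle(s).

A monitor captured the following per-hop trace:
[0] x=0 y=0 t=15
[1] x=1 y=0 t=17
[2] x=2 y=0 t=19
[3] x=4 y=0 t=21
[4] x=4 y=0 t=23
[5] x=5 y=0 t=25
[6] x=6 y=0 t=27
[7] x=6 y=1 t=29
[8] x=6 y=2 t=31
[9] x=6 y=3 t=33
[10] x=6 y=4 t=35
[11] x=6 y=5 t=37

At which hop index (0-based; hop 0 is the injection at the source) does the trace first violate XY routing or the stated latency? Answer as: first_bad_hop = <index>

hop 1: step (+1,+0), +2 cyc — ok
hop 2: step (+1,+0), +2 cyc — ok
hop 3: step (+2,+0), +2 cyc — BAD: non-unit step

first_bad_hop = 3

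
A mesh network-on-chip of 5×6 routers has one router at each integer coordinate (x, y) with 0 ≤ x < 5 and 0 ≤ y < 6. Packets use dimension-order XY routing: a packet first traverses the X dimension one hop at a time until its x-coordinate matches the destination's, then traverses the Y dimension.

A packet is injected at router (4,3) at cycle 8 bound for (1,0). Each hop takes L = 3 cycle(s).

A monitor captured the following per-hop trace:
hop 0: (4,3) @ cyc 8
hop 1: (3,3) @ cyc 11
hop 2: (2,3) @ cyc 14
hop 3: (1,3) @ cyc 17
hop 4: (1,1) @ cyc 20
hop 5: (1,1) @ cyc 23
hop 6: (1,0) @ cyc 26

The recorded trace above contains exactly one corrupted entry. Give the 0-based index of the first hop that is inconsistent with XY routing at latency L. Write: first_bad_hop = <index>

[1] (-1,+0) / 3c ⇒ ok
[2] (-1,+0) / 3c ⇒ ok
[3] (-1,+0) / 3c ⇒ ok
[4] (+0,-2) / 3c ⇒ BAD: non-unit step

first_bad_hop = 4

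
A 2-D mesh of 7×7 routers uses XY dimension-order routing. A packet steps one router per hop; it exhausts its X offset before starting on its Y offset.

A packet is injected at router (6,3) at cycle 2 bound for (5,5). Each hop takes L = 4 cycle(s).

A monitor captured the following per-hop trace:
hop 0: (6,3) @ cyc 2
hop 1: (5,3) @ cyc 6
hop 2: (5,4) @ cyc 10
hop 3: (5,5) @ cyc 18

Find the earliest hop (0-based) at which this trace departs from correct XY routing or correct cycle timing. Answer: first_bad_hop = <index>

  1: Δx=-1 Δy=+0 Δt=4 [ok]
  2: Δx=+0 Δy=+1 Δt=4 [ok]
  3: Δx=+0 Δy=+1 Δt=8 [BAD: Δcyc=8≠L]

first_bad_hop = 3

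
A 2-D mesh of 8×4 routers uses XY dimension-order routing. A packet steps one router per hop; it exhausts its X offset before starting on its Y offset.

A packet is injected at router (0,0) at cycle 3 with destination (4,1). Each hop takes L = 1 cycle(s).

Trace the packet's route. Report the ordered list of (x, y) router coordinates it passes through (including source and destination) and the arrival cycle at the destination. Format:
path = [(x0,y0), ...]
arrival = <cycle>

t=3: at (0,0)
t=4: at (1,0) after E
t=5: at (2,0) after E
t=6: at (3,0) after E
t=7: at (4,0) after E
t=8: at (4,1) after N

path = [(0,0), (1,0), (2,0), (3,0), (4,0), (4,1)]
arrival = 8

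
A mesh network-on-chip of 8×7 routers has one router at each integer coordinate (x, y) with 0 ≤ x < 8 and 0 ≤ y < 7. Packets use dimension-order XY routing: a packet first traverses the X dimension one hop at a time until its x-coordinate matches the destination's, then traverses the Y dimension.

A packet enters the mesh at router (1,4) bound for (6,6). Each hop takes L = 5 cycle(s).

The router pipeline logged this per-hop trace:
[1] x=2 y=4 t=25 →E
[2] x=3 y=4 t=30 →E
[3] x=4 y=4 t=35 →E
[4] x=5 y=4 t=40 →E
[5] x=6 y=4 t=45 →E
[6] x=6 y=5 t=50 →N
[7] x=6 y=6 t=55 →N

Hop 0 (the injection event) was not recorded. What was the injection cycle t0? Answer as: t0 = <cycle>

t0 = 20

cyc[1] = 25 and cyc[k] = t0 + k·L for every k.
Subtract one hop: t0 = 25 − 5 = 20.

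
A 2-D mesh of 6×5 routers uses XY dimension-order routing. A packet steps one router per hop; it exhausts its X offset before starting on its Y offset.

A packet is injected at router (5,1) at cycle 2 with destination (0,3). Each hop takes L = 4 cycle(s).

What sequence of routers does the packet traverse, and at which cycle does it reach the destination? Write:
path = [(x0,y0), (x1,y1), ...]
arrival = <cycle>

path = [(5,1), (4,1), (3,1), (2,1), (1,1), (0,1), (0,2), (0,3)]
arrival = 30

#0 — 5,1 | c2
#1 — 4,1 | c6 | W
#2 — 3,1 | c10 | W
#3 — 2,1 | c14 | W
#4 — 1,1 | c18 | W
#5 — 0,1 | c22 | W
#6 — 0,2 | c26 | N
#7 — 0,3 | c30 | N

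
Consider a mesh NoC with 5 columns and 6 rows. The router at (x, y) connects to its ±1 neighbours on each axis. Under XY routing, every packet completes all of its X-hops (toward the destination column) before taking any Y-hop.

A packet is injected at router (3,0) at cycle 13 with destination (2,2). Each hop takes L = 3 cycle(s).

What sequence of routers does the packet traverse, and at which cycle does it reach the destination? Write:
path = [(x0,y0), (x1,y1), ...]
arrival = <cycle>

  0. router=(3,0) cycle=13 (inject)
  1. router=(2,0) cycle=16 dir=W
  2. router=(2,1) cycle=19 dir=N
  3. router=(2,2) cycle=22 dir=N

path = [(3,0), (2,0), (2,1), (2,2)]
arrival = 22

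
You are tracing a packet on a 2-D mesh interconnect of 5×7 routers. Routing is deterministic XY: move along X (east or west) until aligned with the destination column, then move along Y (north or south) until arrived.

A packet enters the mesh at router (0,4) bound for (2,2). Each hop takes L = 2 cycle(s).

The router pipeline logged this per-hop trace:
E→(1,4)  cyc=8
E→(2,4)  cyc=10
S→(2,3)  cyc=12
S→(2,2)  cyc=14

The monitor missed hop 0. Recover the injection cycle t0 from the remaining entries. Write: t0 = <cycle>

At hop 1 the cycle is 8; in general cyc_k = t0 + kL.
Subtract one hop: t0 = 8 − 2 = 6.

t0 = 6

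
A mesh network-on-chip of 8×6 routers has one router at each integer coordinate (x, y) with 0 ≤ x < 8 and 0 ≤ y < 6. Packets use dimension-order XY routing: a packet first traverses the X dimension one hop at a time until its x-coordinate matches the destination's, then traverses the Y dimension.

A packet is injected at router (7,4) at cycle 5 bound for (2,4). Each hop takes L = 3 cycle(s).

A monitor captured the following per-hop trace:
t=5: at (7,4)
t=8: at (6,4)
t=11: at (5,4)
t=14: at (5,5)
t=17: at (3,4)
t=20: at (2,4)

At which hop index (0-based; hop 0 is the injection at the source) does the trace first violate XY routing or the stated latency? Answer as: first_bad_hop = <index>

first_bad_hop = 3

check 1→ d=(-1,0) cyc+3: ok
check 2→ d=(-1,0) cyc+3: ok
check 3→ d=(0,1) cyc+3: BAD: Y-move but x=5≠2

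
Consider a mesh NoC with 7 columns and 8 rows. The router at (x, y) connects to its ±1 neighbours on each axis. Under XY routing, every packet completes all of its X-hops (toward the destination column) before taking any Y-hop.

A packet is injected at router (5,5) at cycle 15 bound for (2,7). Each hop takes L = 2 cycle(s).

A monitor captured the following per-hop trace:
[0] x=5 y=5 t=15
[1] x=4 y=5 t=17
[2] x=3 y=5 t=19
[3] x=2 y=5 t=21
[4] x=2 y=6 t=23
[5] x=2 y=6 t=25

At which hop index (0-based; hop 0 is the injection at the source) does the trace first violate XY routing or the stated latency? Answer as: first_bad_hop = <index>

first_bad_hop = 5

  1: Δx=-1 Δy=+0 Δt=2 [ok]
  2: Δx=-1 Δy=+0 Δt=2 [ok]
  3: Δx=-1 Δy=+0 Δt=2 [ok]
  4: Δx=+0 Δy=+1 Δt=2 [ok]
  5: Δx=+0 Δy=+0 Δt=2 [BAD: non-unit step]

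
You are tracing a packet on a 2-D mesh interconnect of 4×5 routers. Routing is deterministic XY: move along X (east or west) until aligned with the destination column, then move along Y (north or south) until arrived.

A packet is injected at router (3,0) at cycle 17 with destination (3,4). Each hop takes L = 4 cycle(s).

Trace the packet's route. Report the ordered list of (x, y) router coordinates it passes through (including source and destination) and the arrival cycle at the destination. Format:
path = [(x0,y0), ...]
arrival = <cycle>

path = [(3,0), (3,1), (3,2), (3,3), (3,4)]
arrival = 33

[0] x=3 y=0 t=17
[1] x=3 y=1 t=21 →N
[2] x=3 y=2 t=25 →N
[3] x=3 y=3 t=29 →N
[4] x=3 y=4 t=33 →N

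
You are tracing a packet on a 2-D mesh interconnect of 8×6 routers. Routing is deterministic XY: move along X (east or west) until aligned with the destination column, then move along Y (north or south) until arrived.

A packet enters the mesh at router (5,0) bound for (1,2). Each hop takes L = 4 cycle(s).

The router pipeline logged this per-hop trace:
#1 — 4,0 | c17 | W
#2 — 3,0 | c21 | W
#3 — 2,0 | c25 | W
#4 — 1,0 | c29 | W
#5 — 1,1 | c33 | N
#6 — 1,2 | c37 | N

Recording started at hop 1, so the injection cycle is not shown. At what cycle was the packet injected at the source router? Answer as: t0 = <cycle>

cyc[1] = 17 and cyc[k] = t0 + k·L for every k.
t0 = cyc[1] − L = 17 − 4 = 13.

t0 = 13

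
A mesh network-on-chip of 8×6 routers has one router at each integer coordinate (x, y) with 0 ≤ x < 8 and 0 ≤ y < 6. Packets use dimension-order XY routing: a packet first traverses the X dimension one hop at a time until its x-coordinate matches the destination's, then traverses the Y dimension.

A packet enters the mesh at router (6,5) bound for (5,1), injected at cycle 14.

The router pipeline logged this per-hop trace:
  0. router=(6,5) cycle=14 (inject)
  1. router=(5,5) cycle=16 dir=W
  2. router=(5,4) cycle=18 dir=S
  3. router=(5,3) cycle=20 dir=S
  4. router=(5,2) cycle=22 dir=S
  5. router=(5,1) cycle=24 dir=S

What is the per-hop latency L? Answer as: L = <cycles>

L = 2

cyc[1] − cyc[0] = 16 − 14 = 2.
One hop costs L cycles, so L = 2.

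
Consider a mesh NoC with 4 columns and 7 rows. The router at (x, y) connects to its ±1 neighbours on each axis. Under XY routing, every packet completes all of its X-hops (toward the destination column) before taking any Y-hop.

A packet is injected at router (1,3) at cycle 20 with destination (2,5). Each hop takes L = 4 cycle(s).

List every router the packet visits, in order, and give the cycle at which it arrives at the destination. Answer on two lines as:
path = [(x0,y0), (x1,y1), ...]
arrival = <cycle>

hop 0: (1,3) @ cyc 20
hop 1: (2,3) @ cyc 24  [E]
hop 2: (2,4) @ cyc 28  [N]
hop 3: (2,5) @ cyc 32  [N]

path = [(1,3), (2,3), (2,4), (2,5)]
arrival = 32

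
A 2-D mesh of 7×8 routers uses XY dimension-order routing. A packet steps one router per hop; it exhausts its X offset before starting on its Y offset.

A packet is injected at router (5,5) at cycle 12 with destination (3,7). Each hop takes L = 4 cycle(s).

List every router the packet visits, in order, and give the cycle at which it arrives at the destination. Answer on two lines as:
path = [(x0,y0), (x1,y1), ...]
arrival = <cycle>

path = [(5,5), (4,5), (3,5), (3,6), (3,7)]
arrival = 28

#0 — 5,5 | c12
#1 — 4,5 | c16 | W
#2 — 3,5 | c20 | W
#3 — 3,6 | c24 | N
#4 — 3,7 | c28 | N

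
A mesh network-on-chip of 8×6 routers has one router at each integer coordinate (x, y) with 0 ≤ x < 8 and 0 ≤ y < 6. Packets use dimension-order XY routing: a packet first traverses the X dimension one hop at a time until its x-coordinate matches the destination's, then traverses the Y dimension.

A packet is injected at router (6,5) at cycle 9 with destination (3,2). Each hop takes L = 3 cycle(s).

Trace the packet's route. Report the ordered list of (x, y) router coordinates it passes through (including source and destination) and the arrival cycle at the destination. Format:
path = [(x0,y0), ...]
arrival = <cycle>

path = [(6,5), (5,5), (4,5), (3,5), (3,4), (3,3), (3,2)]
arrival = 27

[0] x=6 y=5 t=9
[1] x=5 y=5 t=12 →W
[2] x=4 y=5 t=15 →W
[3] x=3 y=5 t=18 →W
[4] x=3 y=4 t=21 →S
[5] x=3 y=3 t=24 →S
[6] x=3 y=2 t=27 →S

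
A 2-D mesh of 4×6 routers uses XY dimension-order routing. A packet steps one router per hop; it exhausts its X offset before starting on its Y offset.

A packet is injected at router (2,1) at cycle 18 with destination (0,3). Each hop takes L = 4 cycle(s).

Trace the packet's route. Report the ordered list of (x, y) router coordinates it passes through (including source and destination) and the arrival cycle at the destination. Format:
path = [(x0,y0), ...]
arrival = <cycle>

src (2,1)  cyc=18
W→(1,1)  cyc=22
W→(0,1)  cyc=26
N→(0,2)  cyc=30
N→(0,3)  cyc=34

path = [(2,1), (1,1), (0,1), (0,2), (0,3)]
arrival = 34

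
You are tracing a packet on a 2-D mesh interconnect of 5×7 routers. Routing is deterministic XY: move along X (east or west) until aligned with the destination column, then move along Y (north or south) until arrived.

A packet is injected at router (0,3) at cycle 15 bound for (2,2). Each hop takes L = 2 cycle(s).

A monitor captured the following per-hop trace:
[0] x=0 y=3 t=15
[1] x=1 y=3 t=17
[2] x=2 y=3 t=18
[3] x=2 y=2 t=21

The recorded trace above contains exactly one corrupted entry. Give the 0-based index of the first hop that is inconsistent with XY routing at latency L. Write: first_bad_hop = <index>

first_bad_hop = 2

[1] (+1,+0) / 2c ⇒ ok
[2] (+1,+0) / 1c ⇒ BAD: Δcyc=1≠L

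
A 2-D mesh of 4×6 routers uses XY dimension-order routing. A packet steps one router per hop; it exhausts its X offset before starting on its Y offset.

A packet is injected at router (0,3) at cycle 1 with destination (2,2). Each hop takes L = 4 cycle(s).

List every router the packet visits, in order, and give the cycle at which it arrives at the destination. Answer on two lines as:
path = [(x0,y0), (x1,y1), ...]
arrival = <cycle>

path = [(0,3), (1,3), (2,3), (2,2)]
arrival = 13

#0 — 0,3 | c1
#1 — 1,3 | c5 | E
#2 — 2,3 | c9 | E
#3 — 2,2 | c13 | S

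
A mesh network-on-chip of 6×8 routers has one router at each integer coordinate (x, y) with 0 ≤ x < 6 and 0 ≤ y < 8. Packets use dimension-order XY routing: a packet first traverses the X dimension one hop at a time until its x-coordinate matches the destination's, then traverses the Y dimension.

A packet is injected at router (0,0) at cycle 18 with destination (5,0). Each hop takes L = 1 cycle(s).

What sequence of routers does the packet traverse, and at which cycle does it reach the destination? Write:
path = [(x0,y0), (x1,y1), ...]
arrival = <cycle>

t=18: at (0,0)
t=19: at (1,0) after E
t=20: at (2,0) after E
t=21: at (3,0) after E
t=22: at (4,0) after E
t=23: at (5,0) after E

path = [(0,0), (1,0), (2,0), (3,0), (4,0), (5,0)]
arrival = 23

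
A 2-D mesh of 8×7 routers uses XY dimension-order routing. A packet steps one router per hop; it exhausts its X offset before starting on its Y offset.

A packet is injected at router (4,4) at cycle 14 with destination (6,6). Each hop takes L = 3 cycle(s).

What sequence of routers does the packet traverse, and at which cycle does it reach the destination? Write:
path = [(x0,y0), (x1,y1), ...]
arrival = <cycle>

path = [(4,4), (5,4), (6,4), (6,5), (6,6)]
arrival = 26

#0 — 4,4 | c14
#1 — 5,4 | c17 | E
#2 — 6,4 | c20 | E
#3 — 6,5 | c23 | N
#4 — 6,6 | c26 | N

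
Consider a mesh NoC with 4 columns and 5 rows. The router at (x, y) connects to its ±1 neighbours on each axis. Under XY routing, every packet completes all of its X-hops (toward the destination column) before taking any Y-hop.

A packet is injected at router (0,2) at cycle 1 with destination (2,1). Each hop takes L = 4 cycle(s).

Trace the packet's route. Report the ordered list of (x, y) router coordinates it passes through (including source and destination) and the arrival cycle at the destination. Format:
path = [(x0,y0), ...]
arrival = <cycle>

path = [(0,2), (1,2), (2,2), (2,1)]
arrival = 13

hop 0: (0,2) @ cyc 1
hop 1: (1,2) @ cyc 5  [E]
hop 2: (2,2) @ cyc 9  [E]
hop 3: (2,1) @ cyc 13  [S]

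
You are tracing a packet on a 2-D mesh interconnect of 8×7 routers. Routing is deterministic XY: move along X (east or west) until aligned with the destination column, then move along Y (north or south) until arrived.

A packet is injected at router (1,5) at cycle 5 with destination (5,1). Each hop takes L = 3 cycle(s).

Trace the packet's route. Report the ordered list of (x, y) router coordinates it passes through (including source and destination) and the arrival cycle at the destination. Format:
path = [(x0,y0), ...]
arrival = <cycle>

path = [(1,5), (2,5), (3,5), (4,5), (5,5), (5,4), (5,3), (5,2), (5,1)]
arrival = 29

#0 — 1,5 | c5
#1 — 2,5 | c8 | E
#2 — 3,5 | c11 | E
#3 — 4,5 | c14 | E
#4 — 5,5 | c17 | E
#5 — 5,4 | c20 | S
#6 — 5,3 | c23 | S
#7 — 5,2 | c26 | S
#8 — 5,1 | c29 | S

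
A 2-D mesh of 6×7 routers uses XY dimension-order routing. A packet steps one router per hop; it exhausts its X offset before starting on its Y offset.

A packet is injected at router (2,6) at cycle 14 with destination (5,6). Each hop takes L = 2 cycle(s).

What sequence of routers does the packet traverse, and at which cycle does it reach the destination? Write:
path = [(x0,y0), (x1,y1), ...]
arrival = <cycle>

path = [(2,6), (3,6), (4,6), (5,6)]
arrival = 20

src (2,6)  cyc=14
E→(3,6)  cyc=16
E→(4,6)  cyc=18
E→(5,6)  cyc=20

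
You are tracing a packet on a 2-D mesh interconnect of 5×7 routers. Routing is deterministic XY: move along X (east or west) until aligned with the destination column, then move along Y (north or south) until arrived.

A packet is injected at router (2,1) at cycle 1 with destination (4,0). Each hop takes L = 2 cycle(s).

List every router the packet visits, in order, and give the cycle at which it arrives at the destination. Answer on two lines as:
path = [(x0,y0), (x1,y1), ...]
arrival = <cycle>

#0 — 2,1 | c1
#1 — 3,1 | c3 | E
#2 — 4,1 | c5 | E
#3 — 4,0 | c7 | S

path = [(2,1), (3,1), (4,1), (4,0)]
arrival = 7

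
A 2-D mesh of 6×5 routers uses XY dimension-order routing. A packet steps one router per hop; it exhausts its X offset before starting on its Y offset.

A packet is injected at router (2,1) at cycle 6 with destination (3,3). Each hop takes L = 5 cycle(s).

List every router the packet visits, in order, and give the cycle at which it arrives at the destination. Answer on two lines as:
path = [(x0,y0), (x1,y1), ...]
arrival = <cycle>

path = [(2,1), (3,1), (3,2), (3,3)]
arrival = 21

[0] x=2 y=1 t=6
[1] x=3 y=1 t=11 →E
[2] x=3 y=2 t=16 →N
[3] x=3 y=3 t=21 →N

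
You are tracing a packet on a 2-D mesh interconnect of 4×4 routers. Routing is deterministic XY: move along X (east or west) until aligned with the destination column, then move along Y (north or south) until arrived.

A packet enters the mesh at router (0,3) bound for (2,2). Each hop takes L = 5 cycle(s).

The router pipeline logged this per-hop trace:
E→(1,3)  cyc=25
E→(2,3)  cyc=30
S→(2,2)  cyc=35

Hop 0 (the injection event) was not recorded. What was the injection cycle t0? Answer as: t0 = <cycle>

Hop 1 reached at cycle 25; hop k is at t0 + k·L.
t0 = cyc[1] − L = 25 − 5 = 20.

t0 = 20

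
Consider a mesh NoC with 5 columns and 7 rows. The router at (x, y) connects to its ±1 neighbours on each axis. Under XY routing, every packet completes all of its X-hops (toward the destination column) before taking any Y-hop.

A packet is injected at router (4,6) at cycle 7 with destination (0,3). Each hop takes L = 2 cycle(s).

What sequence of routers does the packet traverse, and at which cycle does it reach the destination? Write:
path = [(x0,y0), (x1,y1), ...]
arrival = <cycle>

path = [(4,6), (3,6), (2,6), (1,6), (0,6), (0,5), (0,4), (0,3)]
arrival = 21

hop 0: (4,6) @ cyc 7
hop 1: (3,6) @ cyc 9  [W]
hop 2: (2,6) @ cyc 11  [W]
hop 3: (1,6) @ cyc 13  [W]
hop 4: (0,6) @ cyc 15  [W]
hop 5: (0,5) @ cyc 17  [S]
hop 6: (0,4) @ cyc 19  [S]
hop 7: (0,3) @ cyc 21  [S]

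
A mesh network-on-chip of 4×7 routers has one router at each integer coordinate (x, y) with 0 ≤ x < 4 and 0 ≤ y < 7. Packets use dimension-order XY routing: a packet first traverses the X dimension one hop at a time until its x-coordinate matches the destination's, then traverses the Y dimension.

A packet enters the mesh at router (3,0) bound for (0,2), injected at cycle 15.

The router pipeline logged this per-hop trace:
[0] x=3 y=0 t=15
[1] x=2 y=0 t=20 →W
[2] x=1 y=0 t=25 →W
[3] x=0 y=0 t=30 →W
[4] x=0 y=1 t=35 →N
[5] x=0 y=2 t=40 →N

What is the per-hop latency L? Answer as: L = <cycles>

L = 5

Between hops 0 and 1 the cycle counter advances 20 − 15 = 5.
Per-hop latency L = Δcyc = 5.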